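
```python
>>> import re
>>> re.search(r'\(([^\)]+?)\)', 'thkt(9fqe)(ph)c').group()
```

'(9fqe)'

Unlike `match`, `search` isn't anchored — it looks for the pattern anywhere in the string.
The match spans [4:10] → '(9fqe)'.
Captured: group 1 = '9fqe'.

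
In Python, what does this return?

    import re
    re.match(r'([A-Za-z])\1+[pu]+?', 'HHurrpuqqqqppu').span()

`\1` is not a pattern — it's the concrete string captured by group 1, re-applied verbatim.
With `match`, the pattern is implicitly anchored at the beginning.
The match spans [0:3] → 'HHu'.
Captured: group 1 = 'H'.

(0, 3)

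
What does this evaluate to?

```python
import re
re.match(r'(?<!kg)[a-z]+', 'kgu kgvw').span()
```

(0, 3)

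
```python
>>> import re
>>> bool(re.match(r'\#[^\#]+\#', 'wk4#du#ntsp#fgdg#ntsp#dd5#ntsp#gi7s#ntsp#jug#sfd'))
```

`re.match` only tries the pattern at the start of the string.
Here the string doesn't start with a match, so the call returns None, and `bool(None)` is False.

False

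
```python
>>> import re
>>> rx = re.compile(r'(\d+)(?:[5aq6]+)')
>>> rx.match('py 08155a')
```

None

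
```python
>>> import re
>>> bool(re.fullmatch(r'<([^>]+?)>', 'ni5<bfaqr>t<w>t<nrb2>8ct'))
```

False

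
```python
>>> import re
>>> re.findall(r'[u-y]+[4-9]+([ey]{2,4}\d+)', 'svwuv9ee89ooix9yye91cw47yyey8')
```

['ee89', 'yye91', 'yyey8']

This matches one or more of a character in [u-y], then one or more of a character in [4-9]; then 2 to 4 of one of [ey], then one or more of a digit (captured).
Matches: at [1:10] match 'vwuv9ee89', group 1 = 'ee89'; at [13:20] match 'x9yye91', group 1 = 'yye91'; at [21:29] match 'w47yyey8', group 1 = 'yyey8'.
Because there's exactly one group, `findall` drops the full match and keeps group 1 from each hit.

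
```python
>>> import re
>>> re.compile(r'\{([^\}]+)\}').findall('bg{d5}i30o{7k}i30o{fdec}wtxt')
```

One capturing group, so `findall` returns just the captured substring from each match — 3 in all.

['d5', '7k', 'fdec']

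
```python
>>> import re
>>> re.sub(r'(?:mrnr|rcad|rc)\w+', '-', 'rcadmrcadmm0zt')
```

'-'

Matches: at [0:14] → 'rcadmrcadmm0zt'.
Every occurrence is swapped for '-'.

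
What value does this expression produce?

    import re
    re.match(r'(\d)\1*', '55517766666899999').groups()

The match spans [0:3] → '555'.
Captured: group 1 = '5'.

('5',)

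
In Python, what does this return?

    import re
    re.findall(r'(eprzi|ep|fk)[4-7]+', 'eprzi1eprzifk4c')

['fk']

Matches: at [11:14] match 'fk4', group 1 = 'fk'.
Because there's exactly one group, `findall` drops the full match and keeps group 1 from the one hit.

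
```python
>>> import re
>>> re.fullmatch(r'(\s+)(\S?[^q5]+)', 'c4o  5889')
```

The pattern matches one or more of whitespace (captured); then optionally a non-whitespace character, then one or more of any character except [q5] (captured).
`re.fullmatch` requires the pattern to consume the entire string.
Here the pattern can't cover the whole string, so the call returns None.

None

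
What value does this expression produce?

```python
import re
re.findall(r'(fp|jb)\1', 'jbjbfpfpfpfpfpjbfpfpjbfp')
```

`\1` is not a pattern — it's the concrete string captured by group 1, re-applied verbatim.
Because there's exactly one group, `findall` drops the full match and keeps group 1 from each hit.

['jb', 'fp', 'fp', 'fp']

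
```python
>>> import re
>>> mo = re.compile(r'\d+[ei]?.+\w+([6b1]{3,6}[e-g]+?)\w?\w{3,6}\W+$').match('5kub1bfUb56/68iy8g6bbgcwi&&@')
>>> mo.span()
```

(0, 28)

This matches one or more of a digit; then optionally one of [ei], then one or more of any character; then one or more of a word character; then 3 to 6 of one of [6b1], then one or more of a character in [e-g] (lazy) (captured); then optionally a word character, then 3 to 6 of a word character, then one or more of a non-word character; then anchored at the end.
With `match`, the pattern is implicitly anchored at the beginning.
The match spans [0:28] → '5kub1bfUb56/68iy8g6bbgcwi&&@'.
Captured: group 1 = '6bbg'.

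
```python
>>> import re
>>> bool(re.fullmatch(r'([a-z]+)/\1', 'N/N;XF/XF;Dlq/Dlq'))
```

The backreference `\1` re-matches whatever the first group consumed, character for character.
`fullmatch` succeeds only if the pattern covers the string from start to end.
Here the pattern can't cover the whole string, so the call returns None, and `bool(None)` is False.

False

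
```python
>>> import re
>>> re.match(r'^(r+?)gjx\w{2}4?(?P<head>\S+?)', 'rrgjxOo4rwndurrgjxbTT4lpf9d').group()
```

'rrgjxOo4r'

This matches anchored at the start of the string; then one or more of a literal 'r' (lazy) (captured); then the literal 'gjx', then exactly 2 of a word character, then optionally the literal '4'; then one or more of a non-whitespace character (lazy) (captured as 'head').
Lazy quantifiers expand one character at a time until the remainder of the pattern can match.
`re.match` won't scan ahead — the pattern has to work from the very first character.
The match spans [0:9] → 'rrgjxOo4r'.
Captured: group 1 = 'rr', group 2 = 'r'.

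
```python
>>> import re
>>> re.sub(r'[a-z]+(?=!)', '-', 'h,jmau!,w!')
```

Because the assertion is zero-width, the text it checks is not consumed and won't appear in the result.
Each match is replaced by '-'.

'h,-!,-!'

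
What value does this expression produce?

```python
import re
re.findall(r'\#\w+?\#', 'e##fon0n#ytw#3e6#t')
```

Matches: at [2:9] → '#fon0n#'; at [12:17] → '#3e6#'.
With no groups in the pattern, `findall` gives back each whole match — 2 here.

['#fon0n#', '#3e6#']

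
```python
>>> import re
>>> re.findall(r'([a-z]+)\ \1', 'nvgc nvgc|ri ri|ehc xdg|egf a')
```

`\1` is not a pattern — it's the concrete string captured by group 1, re-applied verbatim.
Scanning left to right: at [0:9] match 'nvgc nvgc', group 1 = 'nvgc'; at [10:15] match 'ri ri', group 1 = 'ri'.
Because there's exactly one group, `findall` drops the full match and keeps group 1 from each hit.

['nvgc', 'ri']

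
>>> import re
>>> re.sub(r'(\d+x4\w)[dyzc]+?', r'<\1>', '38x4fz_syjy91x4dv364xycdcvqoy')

The pattern matches one or more of a digit, then the literal 'x4', then a word character (captured); then one or more of one of [dyzc] (lazy).
The replacement refers to a captured group, so each match is rewritten using its own captured text.

'<38x4f>_syjy91x4dv364xycdcvqoy'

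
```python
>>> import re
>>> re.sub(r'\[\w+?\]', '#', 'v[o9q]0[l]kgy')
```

'v#0#kgy'

Each match is replaced by '#'.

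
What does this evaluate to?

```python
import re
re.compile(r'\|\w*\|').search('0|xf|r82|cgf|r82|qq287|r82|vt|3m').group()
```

'|xf|'

`search` walks the string left to right and returns the first match it finds.
The match spans [1:5] → '|xf|'.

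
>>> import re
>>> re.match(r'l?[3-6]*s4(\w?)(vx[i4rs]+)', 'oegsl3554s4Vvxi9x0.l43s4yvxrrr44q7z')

None

`re.match` only tries the pattern at the start of the string.
Here position 0 doesn't satisfy it, so the call returns None.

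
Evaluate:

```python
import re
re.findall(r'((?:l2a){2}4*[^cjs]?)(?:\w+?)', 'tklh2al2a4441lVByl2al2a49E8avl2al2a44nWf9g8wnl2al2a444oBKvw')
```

['l2al2a49', 'l2al2a44n', 'l2al2a444o']

The pattern matches the literal 'l2a' repeated 2 times, then zero or more of a literal '4', then optionally any character except [cjs] (captured); then one or more of a word character (lazy) (non-capturing group).
Because there's exactly one group, `findall` drops the full match and keeps group 1 from each hit.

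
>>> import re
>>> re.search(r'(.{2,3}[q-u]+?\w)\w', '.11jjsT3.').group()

'1jjsT3'

Pattern: 2 to 3 of any character, then one or more of a character in [q-u] (lazy), then a word character (captured); then a word character.
`re.search` scans for the first position where the pattern succeeds.
The match spans [2:8] → '1jjsT3'.
Captured: group 1 = '1jjsT'.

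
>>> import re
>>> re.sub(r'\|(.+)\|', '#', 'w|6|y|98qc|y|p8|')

'w#'

Matches: at [1:16] → '|6|y|98qc|y|p8|'.
Every occurrence is swapped for '#'.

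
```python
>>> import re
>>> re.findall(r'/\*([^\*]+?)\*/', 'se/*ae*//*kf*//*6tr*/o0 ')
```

One capturing group, so `findall` returns just the captured substring from each match — 3 in all.

['ae', 'kf', '6tr']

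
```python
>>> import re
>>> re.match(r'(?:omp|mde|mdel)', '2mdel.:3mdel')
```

None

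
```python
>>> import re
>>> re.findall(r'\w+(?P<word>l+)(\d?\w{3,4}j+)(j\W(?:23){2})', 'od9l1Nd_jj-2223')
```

[]

This matches one or more of a word character; then one or more of a literal 'l' (captured as 'word'); then optionally a digit, then 3 to 4 of a word character, then one or more of the literal 'j' (captured); then the literal 'j', then a non-word character, then the literal '23' repeated 2 times (captured).
Multiple groups make `findall` return tuples — one 3-tuple for each match.
Nothing in the string satisfies the pattern, so the list is empty.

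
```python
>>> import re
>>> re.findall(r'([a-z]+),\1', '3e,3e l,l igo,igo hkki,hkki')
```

['l', 'igo', 'hkki']

The backreference `\1` re-matches whatever the first group consumed, character for character.
Scanning left to right: at [6:9] match 'l,l', group 1 = 'l'; at [10:17] match 'igo,igo', group 1 = 'igo'; at [18:27] match 'hkki,hkki', group 1 = 'hkki'.
With a single group, `findall` returns only what that group captured — 3 items.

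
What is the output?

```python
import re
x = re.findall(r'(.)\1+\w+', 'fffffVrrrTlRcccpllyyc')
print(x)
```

['f']

A backreference is literal: `\1` must see the identical characters the first group matched.
Scanning left to right: at [0:21] match 'fffffVrrrTlRcccpllyyc', group 1 = 'f'.
Because there's exactly one group, `findall` drops the full match and keeps group 1 from the one hit.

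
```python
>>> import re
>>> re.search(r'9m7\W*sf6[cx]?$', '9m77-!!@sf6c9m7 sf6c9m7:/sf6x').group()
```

This matches the literal '9m7', then zero or more of a non-word character; then the literal 'sf6', then optionally one of [cx]; then anchored at the end.
Unlike `match`, `search` isn't anchored — it looks for the pattern anywhere in the string.
The match spans [20:29] → '9m7:/sf6x'.

'9m7:/sf6x'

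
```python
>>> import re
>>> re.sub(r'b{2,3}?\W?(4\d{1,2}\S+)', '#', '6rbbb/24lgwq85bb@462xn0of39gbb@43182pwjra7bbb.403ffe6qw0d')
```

'6rbbb/24lgwq85#'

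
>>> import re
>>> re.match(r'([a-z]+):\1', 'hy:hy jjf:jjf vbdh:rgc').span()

`\1` is not a pattern — it's the concrete string captured by group 1, re-applied verbatim.
With `match`, the pattern is implicitly anchored at the beginning.
The match spans [0:5] → 'hy:hy'.
Captured: group 1 = 'hy'.

(0, 5)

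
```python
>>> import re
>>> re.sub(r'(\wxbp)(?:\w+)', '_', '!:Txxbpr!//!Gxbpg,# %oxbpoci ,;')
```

'!:T_!//!_,# %_ ,;'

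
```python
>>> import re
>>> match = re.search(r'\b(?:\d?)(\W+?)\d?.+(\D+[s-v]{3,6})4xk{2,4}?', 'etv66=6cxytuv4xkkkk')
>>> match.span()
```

(5, 17)

Pattern: a word boundary (`\b`, zero-width); then optionally a digit (non-capturing group); then one or more of a non-word character (lazy) (captured); then optionally a digit; then one or more of any character; then one or more of a non-digit, then 3 to 6 of a character in [s-v] (captured); then the literal '4x', then 2 to 4 of a literal 'k' (lazy).
A `+?`/`*?`/`{m,n}?` starts at its minimum and grows only as far as needed for what follows to match.
`re.search` tries every starting position until one works.
The match spans [5:17] → '=6cxytuv4xkk'.
Captured: group 1 = '=', group 2 = 'ytuv'.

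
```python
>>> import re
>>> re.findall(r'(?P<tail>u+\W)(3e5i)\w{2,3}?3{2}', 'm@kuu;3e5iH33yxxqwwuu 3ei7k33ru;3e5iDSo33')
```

[('u;', '3e5i')]

This matches one or more of a literal 'u', then a non-word character (captured as 'tail'); then the literal '3e', then the literal '5i' (captured); then 2 to 3 of a word character (lazy), then exactly 2 of the literal '3'.
Matches: at [30:41] match 'u;3e5iDSo33', groups = ('u;', '3e5i').
`findall` packs the 2 group values into a tuple for every match.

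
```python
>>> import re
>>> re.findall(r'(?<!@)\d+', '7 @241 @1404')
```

The negative lookaround is zero-width — it rules out positions where the adjacent text would match, without consuming anything.
Scanning left to right: at [0:1] → '7'; at [4:6] → '41'; at [9:12] → '404'.
With no groups in the pattern, `findall` gives back each whole match — 3 here.

['7', '41', '404']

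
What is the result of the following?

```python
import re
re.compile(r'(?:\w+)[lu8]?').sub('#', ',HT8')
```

The pattern matches one or more of a word character (non-capturing group); then optionally one of [lu8].
Matches: at [1:4] → 'HT8'.
`sub` substitutes '#' at each match site.

',#'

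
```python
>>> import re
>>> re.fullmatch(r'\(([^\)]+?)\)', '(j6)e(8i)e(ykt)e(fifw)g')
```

`fullmatch` succeeds only if the pattern covers the string from start to end.
Here the string isn't matched end-to-end, so the call returns None.

None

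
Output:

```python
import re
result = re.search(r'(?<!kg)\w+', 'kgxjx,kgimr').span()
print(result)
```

The negative lookaround is zero-width — it rules out positions where the adjacent text would match, without consuming anything.
`re.search` tries every starting position until one works.
The match spans [0:5] → 'kgxjx'.

(0, 5)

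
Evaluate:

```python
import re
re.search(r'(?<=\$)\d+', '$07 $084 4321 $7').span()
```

(1, 3)

Because the assertion is zero-width, the text it checks is not consumed and won't appear in the result.
`re.search` scans for the first position where the pattern succeeds.
The match spans [1:3] → '07'.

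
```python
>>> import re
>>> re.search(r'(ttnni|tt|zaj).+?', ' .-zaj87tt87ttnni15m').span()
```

Unlike `match`, `search` isn't anchored — it looks for the pattern anywhere in the string.
The match spans [3:7] → 'zaj8'.
Captured: group 1 = 'zaj'.

(3, 7)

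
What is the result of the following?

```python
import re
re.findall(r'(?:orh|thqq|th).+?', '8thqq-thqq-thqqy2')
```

`|` is ordered: at each position the engine commits to the first alternative that works.
Walking the string: at [1:6] → 'thqq-'; at [6:11] → 'thqq-'; at [11:16] → 'thqqy'.
Since nothing is captured, `findall` lists the 3 matched substrings directly.

['thqq-', 'thqq-', 'thqqy']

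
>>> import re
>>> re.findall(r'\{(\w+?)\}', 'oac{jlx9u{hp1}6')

Because there's exactly one group, `findall` drops the full match and keeps group 1 from the one hit.

['hp1']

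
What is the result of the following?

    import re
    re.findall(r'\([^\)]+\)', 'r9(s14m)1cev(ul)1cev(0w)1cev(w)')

Scanning left to right: at [2:8] → '(s14m)'; at [12:16] → '(ul)'; at [20:24] → '(0w)'; at [28:31] → '(w)'.
With no groups in the pattern, `findall` gives back each whole match — 4 here.

['(s14m)', '(ul)', '(0w)', '(w)']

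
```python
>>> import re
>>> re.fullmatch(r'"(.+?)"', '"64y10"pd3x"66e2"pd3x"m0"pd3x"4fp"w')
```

None

For `fullmatch`, every character of the input must be accounted for by the pattern.
Here the string isn't matched end-to-end, so the call returns None.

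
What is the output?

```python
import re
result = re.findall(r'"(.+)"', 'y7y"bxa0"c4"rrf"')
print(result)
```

Because there's exactly one group, `findall` drops the full match and keeps group 1 from the one hit.

['bxa0"c4"rrf']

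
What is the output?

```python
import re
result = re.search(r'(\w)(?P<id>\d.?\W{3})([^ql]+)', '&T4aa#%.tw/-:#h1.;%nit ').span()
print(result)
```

(14, 23)

This matches a word character (captured); then a digit, then optionally any character, then exactly 3 of a non-word character (captured as 'id'); then one or more of any character except [ql] (captured).
`re.search` scans for the first position where the pattern succeeds.
The match spans [14:23] → 'h1.;%nit '.
Captured: group 1 = 'h', group 2 = '1.;%', group 3 = 'nit '.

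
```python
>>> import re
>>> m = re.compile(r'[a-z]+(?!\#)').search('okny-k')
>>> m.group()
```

The negative lookahead/lookbehind blocks any match where the forbidden context is present.
The match spans [0:4] → 'okny'.

'okny'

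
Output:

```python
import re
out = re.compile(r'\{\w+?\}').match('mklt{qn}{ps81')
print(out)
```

None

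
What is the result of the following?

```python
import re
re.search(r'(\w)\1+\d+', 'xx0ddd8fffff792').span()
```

After group 1 captures some text, `\1` only succeeds where that same text appears again.
The match spans [0:3] → 'xx0'.

(0, 3)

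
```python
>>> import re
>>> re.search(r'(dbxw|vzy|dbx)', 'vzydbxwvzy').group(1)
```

'vzy'

`search` walks the string left to right and returns the first match it finds.
The match spans [0:3] → 'vzy'.
Captured: group 1 = 'vzy'.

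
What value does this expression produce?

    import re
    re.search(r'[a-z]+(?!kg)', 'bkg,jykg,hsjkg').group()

'bkg'

The negative lookahead/lookbehind blocks any match where the forbidden context is present.
The match spans [0:3] → 'bkg'.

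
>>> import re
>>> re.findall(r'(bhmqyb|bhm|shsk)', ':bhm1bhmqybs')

['bhm', 'bhmqyb']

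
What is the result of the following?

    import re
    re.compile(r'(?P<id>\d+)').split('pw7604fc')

['pw', '7604', 'fc']

Because the pattern has a capturing group, `split` also inserts each captured text between the pieces.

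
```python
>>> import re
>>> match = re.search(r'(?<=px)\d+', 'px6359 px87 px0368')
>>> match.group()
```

'6359'

Lookahead/lookbehind check context without consuming it, so the matched span excludes the asserted characters.
Unlike `match`, `search` isn't anchored — it looks for the pattern anywhere in the string.
The match spans [2:6] → '6359'.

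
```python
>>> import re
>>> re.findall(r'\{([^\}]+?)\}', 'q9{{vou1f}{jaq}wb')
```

Scanning left to right: at [2:10] match '{{vou1f}', group 1 = '{vou1f'; at [10:15] match '{jaq}', group 1 = 'jaq'.
One capturing group, so `findall` returns just the captured substring from each match — 2 in all.

['{vou1f', 'jaq']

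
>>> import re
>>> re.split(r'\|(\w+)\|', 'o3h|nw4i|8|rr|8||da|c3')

Matches to split on: at [3:9] → '|nw4i|'; at [10:14] → '|rr|'; at [16:20] → '|da|'.
`re.split` interleaves the captured-group text with the surrounding fragments.

['o3h', 'nw4i', '8', 'rr', '8|', 'da', 'c3']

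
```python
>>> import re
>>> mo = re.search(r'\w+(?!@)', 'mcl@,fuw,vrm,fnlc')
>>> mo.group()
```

'mc'

A negative assertion filters positions out without eating any characters.
The match spans [0:2] → 'mc'.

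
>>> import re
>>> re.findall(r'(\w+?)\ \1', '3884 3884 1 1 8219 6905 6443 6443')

['3884', '1', '6443']

The backreference `\1` re-matches whatever the first group consumed, character for character.
Matches: at [0:9] match '3884 3884', group 1 = '3884'; at [10:13] match '1 1', group 1 = '1'; at [24:33] match '6443 6443', group 1 = '6443'.
Because there's exactly one group, `findall` drops the full match and keeps group 1 from each hit.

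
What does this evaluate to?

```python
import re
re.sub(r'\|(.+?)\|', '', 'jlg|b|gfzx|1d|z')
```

A `+?`/`*?`/`{m,n}?` starts at its minimum and grows only as far as needed for what follows to match.
Matches: at [3:6] → '|b|'; at [10:14] → '|1d|'.
Each match is replaced by ''.

'jlggfzxz'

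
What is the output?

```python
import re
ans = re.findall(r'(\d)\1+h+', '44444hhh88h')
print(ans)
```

['4', '8']

The backreference `\1` re-matches whatever the first group consumed, character for character.
One capturing group, so `findall` returns just the captured substring from each match — 2 in all.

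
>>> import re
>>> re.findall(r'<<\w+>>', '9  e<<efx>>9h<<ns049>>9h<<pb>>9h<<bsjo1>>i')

Walking the string: at [4:11] → '<<efx>>'; at [13:22] → '<<ns049>>'; at [24:30] → '<<pb>>'; at [32:41] → '<<bsjo1>>'.
With no groups in the pattern, `findall` gives back each whole match — 4 here.

['<<efx>>', '<<ns049>>', '<<pb>>', '<<bsjo1>>']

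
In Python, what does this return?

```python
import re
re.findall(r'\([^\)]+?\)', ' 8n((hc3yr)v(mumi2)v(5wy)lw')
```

['((hc3yr)', '(mumi2)', '(5wy)']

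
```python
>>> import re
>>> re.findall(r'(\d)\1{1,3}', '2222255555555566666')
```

['2', '5', '5', '6']

The backreference `\1` re-matches whatever the first group consumed, character for character.
Walking the string: at [0:4] match '2222', group 1 = '2'; at [5:9] match '5555', group 1 = '5'; at [9:13] match '5555', group 1 = '5'; at [14:18] match '6666', group 1 = '6'.
Because there's exactly one group, `findall` drops the full match and keeps group 1 from each hit.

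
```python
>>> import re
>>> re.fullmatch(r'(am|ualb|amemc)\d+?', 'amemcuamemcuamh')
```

None

For `fullmatch`, every character of the input must be accounted for by the pattern.
Here there's no way to consume every character, so the call returns None.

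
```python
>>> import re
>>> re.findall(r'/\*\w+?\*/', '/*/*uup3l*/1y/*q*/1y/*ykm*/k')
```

['/*uup3l*/', '/*q*/', '/*ykm*/']

Matches: at [2:11] → '/*uup3l*/'; at [13:18] → '/*q*/'; at [20:27] → '/*ykm*/'.
No capturing groups, so `findall` returns the 3 full match strings.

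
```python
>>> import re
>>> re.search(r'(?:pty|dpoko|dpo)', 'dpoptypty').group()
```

'dpo'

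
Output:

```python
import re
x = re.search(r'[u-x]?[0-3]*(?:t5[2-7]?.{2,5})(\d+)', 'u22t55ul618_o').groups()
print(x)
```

('8',)

The match spans [0:11] → 'u22t55ul618'.
Captured: group 1 = '8'.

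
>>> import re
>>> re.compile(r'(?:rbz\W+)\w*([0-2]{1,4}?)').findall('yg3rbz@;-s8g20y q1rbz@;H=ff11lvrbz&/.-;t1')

Pattern: the literal 'rbz', then one or more of a non-word character (non-capturing group); then zero or more of a word character; then 1 to 4 of a character in [0-2] (lazy) (captured).
Scanning left to right: at [3:14] match 'rbz@;-s8g20', group 1 = '0'; at [31:41] match 'rbz&/.-;t1', group 1 = '1'.
`findall` collects group 1 from each match (2 total).

['0', '1']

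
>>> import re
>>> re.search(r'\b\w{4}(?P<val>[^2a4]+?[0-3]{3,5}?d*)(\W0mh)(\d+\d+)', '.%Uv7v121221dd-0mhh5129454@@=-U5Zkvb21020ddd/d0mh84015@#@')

The pattern matches a word boundary (`\b`, zero-width); then exactly 4 of a word character; then one or more of any character except [2a4] (lazy), then 3 to 5 of a character in [0-3] (lazy), then zero or more of a literal 'd' (captured as 'val'); then a non-word character, then the literal '0mh' (captured); then one or more of a digit, then one or more of a digit (captured).
Here nothing in the string fits, so the call returns None.

None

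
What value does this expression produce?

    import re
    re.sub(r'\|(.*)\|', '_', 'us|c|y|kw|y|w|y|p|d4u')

'us_d4u'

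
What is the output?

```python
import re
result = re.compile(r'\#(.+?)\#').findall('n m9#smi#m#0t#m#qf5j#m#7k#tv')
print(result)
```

['smi', '0t', 'qf5j', '7k']

Walking the string: at [4:9] match '#smi#', group 1 = 'smi'; at [10:14] match '#0t#', group 1 = '0t'; at [15:21] match '#qf5j#', group 1 = 'qf5j'; at [22:26] match '#7k#', group 1 = '7k'.
Because there's exactly one group, `findall` drops the full match and keeps group 1 from each hit.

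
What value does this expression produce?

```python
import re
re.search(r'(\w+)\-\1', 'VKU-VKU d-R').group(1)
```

'VKU'

After group 1 captures some text, `\1` only succeeds where that same text appears again.
Unlike `match`, `search` isn't anchored — it looks for the pattern anywhere in the string.
The match spans [0:7] → 'VKU-VKU'.
Captured: group 1 = 'VKU'.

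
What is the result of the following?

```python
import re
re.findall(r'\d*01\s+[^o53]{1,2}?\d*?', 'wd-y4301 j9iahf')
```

['4301 j']

The `?` after the quantifier makes it lazy — it takes as little as possible before letting the rest of the pattern try.
With no groups in the pattern, `findall` gives back each whole match — 1 here.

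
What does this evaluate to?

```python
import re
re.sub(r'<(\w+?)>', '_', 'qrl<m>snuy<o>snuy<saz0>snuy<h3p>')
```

`sub` substitutes '_' at each match site.

'qrl_snuy_snuy_snuy_'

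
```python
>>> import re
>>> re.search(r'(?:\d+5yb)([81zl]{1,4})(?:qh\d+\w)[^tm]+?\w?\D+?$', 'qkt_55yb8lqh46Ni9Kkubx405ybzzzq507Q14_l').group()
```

The pattern matches one or more of a digit, then the literal '5yb' (non-capturing group); then 1 to 4 of one of [81zl] (captured); then the literal 'qh', then one or more of a digit, then a word character (non-capturing group); then one or more of any character except [tm] (lazy), then optionally a word character, then one or more of a non-digit (lazy); then anchored at the end.
Unlike `match`, `search` isn't anchored — it looks for the pattern anywhere in the string.
The match spans [4:39] → '55yb8lqh46Ni9Kkubx405ybzzzq507Q14_l'.
Captured: group 1 = '8l'.

'55yb8lqh46Ni9Kkubx405ybzzzq507Q14_l'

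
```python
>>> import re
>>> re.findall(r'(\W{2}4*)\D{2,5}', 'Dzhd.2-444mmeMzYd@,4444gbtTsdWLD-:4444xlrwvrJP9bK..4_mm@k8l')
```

['@,4444', '-:4444', '..4']

`findall` collects group 1 from each match (3 total).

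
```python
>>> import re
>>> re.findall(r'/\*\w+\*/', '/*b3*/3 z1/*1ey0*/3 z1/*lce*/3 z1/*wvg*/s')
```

['/*b3*/', '/*1ey0*/', '/*lce*/', '/*wvg*/']

Scanning left to right: at [0:6] → '/*b3*/'; at [10:18] → '/*1ey0*/'; at [22:29] → '/*lce*/'; at [33:40] → '/*wvg*/'.
No capturing groups, so `findall` returns the 4 full match strings.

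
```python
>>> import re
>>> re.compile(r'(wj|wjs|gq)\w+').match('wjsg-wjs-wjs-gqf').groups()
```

The match spans [0:4] → 'wjsg'.
Captured: group 1 = 'wj'.

('wj',)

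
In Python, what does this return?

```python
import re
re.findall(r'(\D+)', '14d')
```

`findall` collects group 1 from the one match (1 total).

['d']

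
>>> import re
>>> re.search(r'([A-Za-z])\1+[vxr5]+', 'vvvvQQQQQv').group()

'vvvv'

After group 1 captures some text, `\1` only succeeds where that same text appears again.
`re.search` scans for the first position where the pattern succeeds.
The match spans [0:4] → 'vvvv'.
Captured: group 1 = 'v'.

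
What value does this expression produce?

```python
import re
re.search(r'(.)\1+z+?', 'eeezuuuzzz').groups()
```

('e',)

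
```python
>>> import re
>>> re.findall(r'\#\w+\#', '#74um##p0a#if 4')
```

No capturing groups, so `findall` returns the 2 full match strings.

['#74um#', '#p0a#']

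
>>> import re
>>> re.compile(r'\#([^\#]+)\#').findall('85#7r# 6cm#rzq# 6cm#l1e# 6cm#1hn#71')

Matches: at [2:6] match '#7r#', group 1 = '7r'; at [10:15] match '#rzq#', group 1 = 'rzq'; at [19:24] match '#l1e#', group 1 = 'l1e'; at [28:33] match '#1hn#', group 1 = '1hn'.
`findall` collects group 1 from each match (4 total).

['7r', 'rzq', 'l1e', '1hn']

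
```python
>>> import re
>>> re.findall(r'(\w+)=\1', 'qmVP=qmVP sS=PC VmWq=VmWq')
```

`\1` has to match the exact text group 1 already captured.
Walking the string: at [0:9] match 'qmVP=qmVP', group 1 = 'qmVP'; at [16:25] match 'VmWq=VmWq', group 1 = 'VmWq'.
With a single group, `findall` returns only what that group captured — 2 items.

['qmVP', 'VmWq']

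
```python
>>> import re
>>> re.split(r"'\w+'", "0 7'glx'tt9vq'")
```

Matches to split on: at [3:8] → "'glx'".
Each match becomes a cut point; 2 segments remain.

['0 7', "tt9vq'"]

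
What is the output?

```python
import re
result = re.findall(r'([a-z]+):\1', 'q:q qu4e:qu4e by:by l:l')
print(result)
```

`\1` is not a pattern — it's the concrete string captured by group 1, re-applied verbatim.
Matches: at [0:3] match 'q:q', group 1 = 'q'; at [14:19] match 'by:by', group 1 = 'by'; at [20:23] match 'l:l', group 1 = 'l'.
One capturing group, so `findall` returns just the captured substring from each match — 3 in all.

['q', 'by', 'l']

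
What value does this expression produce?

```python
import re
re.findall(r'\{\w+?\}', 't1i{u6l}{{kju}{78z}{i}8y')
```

['{u6l}', '{kju}', '{78z}', '{i}']

`findall` yields the raw match text (4 of them) because the pattern has no groups.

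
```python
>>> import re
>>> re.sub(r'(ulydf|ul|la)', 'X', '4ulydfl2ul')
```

'4Xl2X'

The regex engine tests alternatives in the order written; an earlier branch that matches wins even if a later one would match more.
Every occurrence is swapped for 'X'.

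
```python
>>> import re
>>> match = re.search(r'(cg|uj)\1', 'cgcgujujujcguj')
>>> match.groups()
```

('cg',)

The match spans [0:4] → 'cgcg'.
Captured: group 1 = 'cg'.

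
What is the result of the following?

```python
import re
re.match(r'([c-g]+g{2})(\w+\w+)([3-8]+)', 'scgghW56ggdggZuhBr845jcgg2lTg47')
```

None

`re.match` only tries the pattern at the start of the string.
Here the string doesn't start with a match, so the call returns None.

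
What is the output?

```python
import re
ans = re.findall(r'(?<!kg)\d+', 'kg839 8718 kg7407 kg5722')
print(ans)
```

['39', '8718', '407', '722']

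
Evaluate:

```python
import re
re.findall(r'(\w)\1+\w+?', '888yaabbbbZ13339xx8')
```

After group 1 captures some text, `\1` only succeeds where that same text appears again.
With a single group, `findall` returns only what that group captured — 5 items.

['8', 'a', 'b', '3', 'x']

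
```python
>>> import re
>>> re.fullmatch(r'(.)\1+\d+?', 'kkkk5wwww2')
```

None

`\1` is not a pattern — it's the concrete string captured by group 1, re-applied verbatim.
`fullmatch` succeeds only if the pattern covers the string from start to end.
Here the pattern can't cover the whole string, so the call returns None.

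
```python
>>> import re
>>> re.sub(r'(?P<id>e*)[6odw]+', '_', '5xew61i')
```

'5x_1i'

The pattern matches zero or more of a literal 'e' (captured as 'id'); then one or more of one of [6odw].
Matches: at [2:5] → 'ew6'.
Each match is replaced by '_'.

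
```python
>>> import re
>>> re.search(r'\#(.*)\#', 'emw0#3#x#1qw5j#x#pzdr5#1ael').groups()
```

('3#x#1qw5j#x#pzdr5',)

`search` walks the string left to right and returns the first match it finds.
The match spans [4:23] → '#3#x#1qw5j#x#pzdr5#'.
Captured: group 1 = '3#x#1qw5j#x#pzdr5'.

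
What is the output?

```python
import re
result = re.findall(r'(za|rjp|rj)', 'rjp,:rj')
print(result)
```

Alternation tries branches left to right and keeps the first one that lets the overall match succeed at that position.
Scanning left to right: at [0:3] match 'rjp', group 1 = 'rjp'; at [5:7] match 'rj', group 1 = 'rj'.
With a single group, `findall` returns only what that group captured — 2 items.

['rjp', 'rj']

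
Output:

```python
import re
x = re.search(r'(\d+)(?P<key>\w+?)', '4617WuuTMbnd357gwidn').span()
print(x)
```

(0, 5)

With the lazy modifier that quantifier settles for the fewest repetitions that let the rest of the pattern succeed (the atoms after it are unaffected and can still be greedy).
The match spans [0:5] → '4617W'.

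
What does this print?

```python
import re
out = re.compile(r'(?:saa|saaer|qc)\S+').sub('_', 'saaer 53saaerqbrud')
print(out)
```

Matches: at [0:5] → 'saaer'; at [8:18] → 'saaerqbrud'.
`sub` substitutes '_' at each match site.

_ 53_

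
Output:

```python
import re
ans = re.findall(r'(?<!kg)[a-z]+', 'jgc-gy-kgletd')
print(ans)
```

['jgc', 'gy', 'kgletd']

`(?!…)`/`(?<!…)` only lets a position through if the neighbouring text does NOT match; no characters are consumed.
Matches: at [0:3] → 'jgc'; at [4:6] → 'gy'; at [7:13] → 'kgletd'.
Since nothing is captured, `findall` lists the 3 matched substrings directly.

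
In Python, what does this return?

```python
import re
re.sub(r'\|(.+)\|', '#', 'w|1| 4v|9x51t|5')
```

'w#5'

Each match is replaced by '#'.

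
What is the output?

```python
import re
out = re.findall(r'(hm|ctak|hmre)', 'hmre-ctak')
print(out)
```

`|` is ordered: at each position the engine commits to the first alternative that works.
Because there's exactly one group, `findall` drops the full match and keeps group 1 from each hit.

['hm', 'ctak']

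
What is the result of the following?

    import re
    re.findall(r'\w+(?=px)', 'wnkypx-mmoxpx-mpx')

Because the assertion is zero-width, the text it checks is not consumed and won't appear in the result.
Walking the string: at [0:4] → 'wnky'; at [7:11] → 'mmox'; at [14:15] → 'm'.
With no groups in the pattern, `findall` gives back each whole match — 3 here.

['wnky', 'mmox', 'm']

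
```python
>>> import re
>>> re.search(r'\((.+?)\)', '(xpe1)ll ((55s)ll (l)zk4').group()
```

'(xpe1)'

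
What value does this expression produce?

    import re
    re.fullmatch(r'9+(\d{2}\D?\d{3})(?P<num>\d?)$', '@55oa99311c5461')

`re.fullmatch` requires the pattern to consume the entire string.
Here the pattern can't cover the whole string, so the call returns None.

None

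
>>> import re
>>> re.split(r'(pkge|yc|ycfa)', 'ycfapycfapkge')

`|` is ordered: at each position the engine commits to the first alternative that works.
Because the pattern has a capturing group, `split` also inserts each captured text between the pieces.

['', 'yc', 'fap', 'yc', 'fa', 'pkge', '']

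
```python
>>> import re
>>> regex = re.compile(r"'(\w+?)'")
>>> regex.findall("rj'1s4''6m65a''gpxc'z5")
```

['1s4', '6m65a', 'gpxc']

With a single group, `findall` returns only what that group captured — 3 items.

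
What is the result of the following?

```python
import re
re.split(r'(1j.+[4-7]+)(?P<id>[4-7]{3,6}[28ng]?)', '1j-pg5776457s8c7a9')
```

Pattern: the literal '1j', then one or more of any character, then one or more of a character in [4-7] (captured); then 3 to 6 of a character in [4-7], then optionally one of [28ng] (captured as 'id').
Matches to split on: at [0:12] → '1j-pg5776457'.
`re.split` interleaves the captured-group text with the surrounding fragments.

['', '1j-pg5776', '457', 's8c7a9']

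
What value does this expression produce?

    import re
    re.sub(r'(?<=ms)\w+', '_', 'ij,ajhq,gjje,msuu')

The positive lookaround only admits positions where the adjacent text matches; those characters stay outside the span.
Each match is replaced by '_'.

'ij,ajhq,gjje,ms_'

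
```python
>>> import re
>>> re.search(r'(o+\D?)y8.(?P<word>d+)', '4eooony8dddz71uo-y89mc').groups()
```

The pattern matches one or more of the literal 'o', then optionally a non-digit (captured); then the literal 'y8', then any character; then one or more of a literal 'd' (captured as 'word').
`re.search` tries every starting position until one works.
The match spans [2:11] → 'ooony8ddd'.
Captured: group 1 = 'ooon', group 2 = 'dd'.

('ooon', 'dd')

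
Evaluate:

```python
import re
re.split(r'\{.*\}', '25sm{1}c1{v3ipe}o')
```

['25sm', 'o']

Matches to split on: at [4:16] → '{1}c1{v3ipe}'.
`split` removes every match and returns the 2 fragments in between.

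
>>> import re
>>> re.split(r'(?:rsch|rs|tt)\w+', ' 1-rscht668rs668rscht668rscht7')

`split` removes every match and returns the 2 fragments in between.

[' 1-', '']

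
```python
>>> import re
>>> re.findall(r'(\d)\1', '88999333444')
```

['8', '9', '3', '4']

The backreference `\1` re-matches whatever the first group consumed, character for character.
Scanning left to right: at [0:2] match '88', group 1 = '8'; at [2:4] match '99', group 1 = '9'; at [5:7] match '33', group 1 = '3'; at [8:10] match '44', group 1 = '4'.
With a single group, `findall` returns only what that group captured — 4 items.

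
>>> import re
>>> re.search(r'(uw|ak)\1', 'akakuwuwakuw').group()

'akak'

`\1` is not a pattern — it's the concrete string captured by group 1, re-applied verbatim.
The match spans [0:4] → 'akak'.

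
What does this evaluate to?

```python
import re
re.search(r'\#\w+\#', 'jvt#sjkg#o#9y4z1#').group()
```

'#sjkg#'

The match spans [3:9] → '#sjkg#'.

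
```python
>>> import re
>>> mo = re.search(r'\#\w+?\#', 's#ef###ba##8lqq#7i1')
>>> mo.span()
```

(1, 5)

The match spans [1:5] → '#ef#'.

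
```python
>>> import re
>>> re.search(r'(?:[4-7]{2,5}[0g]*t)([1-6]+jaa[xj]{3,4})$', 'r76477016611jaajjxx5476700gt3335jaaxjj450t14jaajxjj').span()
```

(38, 51)

This matches 2 to 5 of a character in [4-7], then zero or more of one of [0g], then a literal 't' (non-capturing group); then one or more of a character in [1-6], then the literal 'jaa', then 3 to 4 of one of [xj] (captured); then anchored at the end.
`re.search` scans for the first position where the pattern succeeds.
The match spans [38:51] → '450t14jaajxjj'.
Captured: group 1 = '14jaajxjj'.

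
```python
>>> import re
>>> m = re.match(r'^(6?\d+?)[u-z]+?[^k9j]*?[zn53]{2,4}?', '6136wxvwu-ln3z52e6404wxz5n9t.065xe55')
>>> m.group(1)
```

The match spans [0:13] → '6136wxvwu-ln3'.
Captured: group 1 = '6136'.

'6136'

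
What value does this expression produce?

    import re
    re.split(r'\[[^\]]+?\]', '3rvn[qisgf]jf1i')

['3rvn', 'jf1i']

Matches to split on: at [4:11] → '[qisgf]'.
The string is cut at each match, leaving 2 pieces.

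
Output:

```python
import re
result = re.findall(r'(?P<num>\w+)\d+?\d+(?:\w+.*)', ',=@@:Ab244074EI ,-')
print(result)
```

['Ab2440']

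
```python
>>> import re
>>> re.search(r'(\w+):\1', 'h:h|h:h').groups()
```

('h',)

A backreference is literal: `\1` must see the identical characters the first group matched.
Unlike `match`, `search` isn't anchored — it looks for the pattern anywhere in the string.
The match spans [0:3] → 'h:h'.
Captured: group 1 = 'h'.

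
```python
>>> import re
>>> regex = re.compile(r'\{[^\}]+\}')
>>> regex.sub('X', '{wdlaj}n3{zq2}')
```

Every occurrence is swapped for 'X'.

'Xn3X'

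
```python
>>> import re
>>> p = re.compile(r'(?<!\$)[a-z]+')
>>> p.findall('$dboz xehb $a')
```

['boz', 'xehb']

The negative lookaround is zero-width — it rules out positions where the adjacent text would match, without consuming anything.
Walking the string: at [2:5] → 'boz'; at [6:10] → 'xehb'.
No capturing groups, so `findall` returns the 2 full match strings.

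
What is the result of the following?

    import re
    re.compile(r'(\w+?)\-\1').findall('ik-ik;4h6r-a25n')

['ik']

The backreference `\1` re-matches whatever the first group consumed, character for character.
Scanning left to right: at [0:5] match 'ik-ik', group 1 = 'ik'.
Because there's exactly one group, `findall` drops the full match and keeps group 1 from the one hit.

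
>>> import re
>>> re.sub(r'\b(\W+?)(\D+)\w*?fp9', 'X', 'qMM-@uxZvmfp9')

'qMMX'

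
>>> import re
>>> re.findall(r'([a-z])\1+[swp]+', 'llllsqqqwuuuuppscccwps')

['l', 'q', 'u', 'c']

A backreference is literal: `\1` must see the identical characters the first group matched.
Matches: at [0:5] match 'lllls', group 1 = 'l'; at [5:9] match 'qqqw', group 1 = 'q'; at [9:16] match 'uuuupps', group 1 = 'u'; at [16:22] match 'cccwps', group 1 = 'c'.
With a single group, `findall` returns only what that group captured — 4 items.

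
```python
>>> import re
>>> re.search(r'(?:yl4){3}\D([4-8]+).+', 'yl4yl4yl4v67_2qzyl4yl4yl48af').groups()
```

('67',)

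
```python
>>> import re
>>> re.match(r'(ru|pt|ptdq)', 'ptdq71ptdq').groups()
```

('pt',)

The match spans [0:2] → 'pt'.
Captured: group 1 = 'pt'.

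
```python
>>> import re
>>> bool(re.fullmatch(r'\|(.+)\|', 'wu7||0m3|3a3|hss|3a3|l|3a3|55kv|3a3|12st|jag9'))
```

`fullmatch` succeeds only if the pattern covers the string from start to end.
Here there's no way to consume every character, so the call returns None, and `bool(None)` is False.

False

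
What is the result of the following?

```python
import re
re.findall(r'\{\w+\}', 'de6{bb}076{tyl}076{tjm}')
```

['{bb}', '{tyl}', '{tjm}']

Scanning left to right: at [3:7] → '{bb}'; at [10:15] → '{tyl}'; at [18:23] → '{tjm}'.
No capturing groups, so `findall` returns the 3 full match strings.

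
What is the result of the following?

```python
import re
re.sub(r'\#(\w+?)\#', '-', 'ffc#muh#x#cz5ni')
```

Matches: at [3:8] → '#muh#'.
`sub` substitutes '-' at each match site.

'ffc-x#cz5ni'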